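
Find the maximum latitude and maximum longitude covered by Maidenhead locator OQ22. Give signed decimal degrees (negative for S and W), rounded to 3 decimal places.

73.000, 106.000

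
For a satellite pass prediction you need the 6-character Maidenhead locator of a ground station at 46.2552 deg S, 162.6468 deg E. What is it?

Offset from 180°W / 90°S: lon 342.6468°, lat 43.7448°.
Field: lon ⌊342.6468/20⌋ = 17 → R; lat ⌊43.7448/10⌋ = 4 → E.
Square: lon ⌊2.6468/2⌋ = 1; lat ⌊3.7448/1⌋ = 3.
Subsquare: lon ⌊0.6468/0.0833333⌋ = 7 → h; lat ⌊0.7448/0.0416667⌋ = 17 → r.

RE13hr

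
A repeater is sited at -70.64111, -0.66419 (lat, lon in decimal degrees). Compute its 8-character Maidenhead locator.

IB99qi06

Add 180° to longitude and 90° to latitude: 179.33581, 19.35889.
Field (20°×10°, letters A–R): 179.33581/20 → 8 → I, 19.35889/10 → 1 → B; chars IB.
Square (2°×1°, digits 0–9): 19.33581/2 → 9, 9.35889/1 → 9; chars 99.
Subsquare (5′×2.5′, letters a–x): 1.33581/0.0833333 → 16 → q, 0.35889/0.0416667 → 8 → i; chars qi.
Extended square (30″×15″, digits 0–9): 0.00248/0.00833333 → 0, 0.02556/0.00416667 → 6; chars 06.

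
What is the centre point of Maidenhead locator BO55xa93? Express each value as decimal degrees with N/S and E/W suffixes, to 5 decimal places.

Field B=1, O=14: +1·20° lon, +14·10° lat → SW at lon -160°, lat 50°.
Square 5, 5: +5·2° lon, +5·1° lat → SW at lon -150°, lat 55°.
Subsquare x=23, a=0: +23·0.0833333° lon, +0·0.0416667° lat → SW at lon -148.083°, lat 55°.
Extended square 9, 3: +9·0.00833333° lon, +3·0.00416667° lat → SW at lon -148.008°, lat 55.0125°.
Cell spans 0.00833333° lon × 0.00416667° lat. Centre is SW corner plus half of each.
latitude 55.01458° N, longitude 148.00417° W.

55.01458° N, 148.00417° W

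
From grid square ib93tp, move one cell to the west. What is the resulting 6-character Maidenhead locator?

Longitude subsquare t = 19; −1 → 18 = s.
The latitude characters are unchanged.

IB93sp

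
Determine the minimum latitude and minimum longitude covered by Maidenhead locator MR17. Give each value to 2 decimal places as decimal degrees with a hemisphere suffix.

Field M=12, R=17: +12·20° lon, +17·10° lat → SW at lon 60°, lat 80°.
Square 1, 7: +1·2° lon, +7·1° lat → SW at lon 62°, lat 87°.
latitude 87.00° N, longitude 62.00° E.

87.00° N, 62.00° E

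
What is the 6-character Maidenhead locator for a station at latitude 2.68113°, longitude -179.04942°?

Offset from 180°W / 90°S: lon 0.9506°, lat 92.6811°.
Field: lon ⌊0.9506/20⌋ = 0 → A; lat ⌊92.6811/10⌋ = 9 → J.
Square: lon ⌊0.9506/2⌋ = 0; lat ⌊2.6811/1⌋ = 2.
Subsquare: lon ⌊0.9506/0.0833333⌋ = 11 → l; lat ⌊0.6811/0.0416667⌋ = 16 → q.

AJ02lq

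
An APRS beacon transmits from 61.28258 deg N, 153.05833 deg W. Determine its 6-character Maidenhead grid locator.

BP31lg

Add 180° to longitude and 90° to latitude: 26.9417, 151.2826.
Field: 26.9417/20 → 1 → B, 151.2826/10 → 15 → P; chars BP.
Square: 6.9417/2 → 3, 1.2826/1 → 1; chars 31.
Subsquare: 0.9417/0.0833333 → 11 → l, 0.2826/0.0416667 → 6 → g; chars lg.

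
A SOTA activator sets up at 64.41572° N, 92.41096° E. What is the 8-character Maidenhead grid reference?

Shift to the Maidenhead origin (180°W, 90°S): lon 272.41096, lat 154.41572.
Field: lon ⌊272.41096/20⌋ = 13 → N; lat ⌊154.41572/10⌋ = 15 → P.
Square: lon ⌊12.41096/2⌋ = 6; lat ⌊4.41572/1⌋ = 4.
Subsquare: lon ⌊0.41096/0.0833333⌋ = 4 → e; lat ⌊0.41572/0.0416667⌋ = 9 → j.
Extended square: lon ⌊0.07763/0.00833333⌋ = 9; lat ⌊0.04072/0.00416667⌋ = 9.

NP64ej99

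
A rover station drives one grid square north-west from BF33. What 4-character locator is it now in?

BF24

Longitude square 3; −1 → 2.
Latitude square 3; +1 → 4.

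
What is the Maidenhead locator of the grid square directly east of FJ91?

GJ01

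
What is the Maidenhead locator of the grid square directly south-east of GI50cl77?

GI50cl86

Longitude extended square 7; +1 → 8.
Latitude extended square 7; −1 → 6.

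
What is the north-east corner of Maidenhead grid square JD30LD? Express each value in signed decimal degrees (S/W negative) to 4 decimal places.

-59.8333, 7.0000

Field J=9, D=3: +9·20° lon, +3·10° lat → SW at lon 0°, lat -60°.
Square 3, 0: +3·2° lon, +0·1° lat → SW at lon 6°, lat -60°.
Subsquare l=11, d=3: +11·0.0833333° lon, +3·0.0416667° lat → SW at lon 6.91667°, lat -59.875°.
Cell spans 0.0833333° lon × 0.0416667° lat. NE corner is SW corner plus one full cell.
latitude -59.8333, longitude 7.0000.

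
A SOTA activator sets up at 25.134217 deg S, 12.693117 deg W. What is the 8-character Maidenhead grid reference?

IG34pu67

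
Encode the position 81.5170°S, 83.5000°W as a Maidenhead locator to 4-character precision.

Shift to the Maidenhead origin (180°W, 90°S): lon 96.50, lat 8.48.
Field: lon ⌊96.50/20⌋ = 4 → E; lat ⌊8.48/10⌋ = 0 → A.
Square: lon ⌊16.50/2⌋ = 8; lat ⌊8.48/1⌋ = 8.

EA88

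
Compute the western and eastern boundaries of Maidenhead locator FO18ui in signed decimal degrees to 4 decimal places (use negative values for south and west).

Field F=5, O=14: +5·20° lon, +14·10° lat → SW at lon -80°, lat 50°.
Square 1, 8: +1·2° lon, +8·1° lat → SW at lon -78°, lat 58°.
Subsquare u=20, i=8: +20·0.0833333° lon, +8·0.0416667° lat → SW at lon -76.3333°, lat 58.3333°.
Cell spans 0.0833333° lon × 0.0416667° lat.
west -76.3333, east -76.2500.

-76.3333, -76.2500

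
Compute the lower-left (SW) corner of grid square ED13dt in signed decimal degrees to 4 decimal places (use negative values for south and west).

-56.2083, -97.7500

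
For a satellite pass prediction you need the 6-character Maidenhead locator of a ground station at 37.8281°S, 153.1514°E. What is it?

QF62ne

Shift to the Maidenhead origin (180°W, 90°S): lon 333.1514, lat 52.1719.
Field (20°×10°, letters A–R): 333.1514/20 → 16 → Q, 52.1719/10 → 5 → F; chars QF.
Square (2°×1°, digits 0–9): 13.1514/2 → 6, 2.1719/1 → 2; chars 62.
Subsquare (5′×2.5′, letters a–x): 1.1514/0.0833333 → 13 → n, 0.1719/0.0416667 → 4 → e; chars ne.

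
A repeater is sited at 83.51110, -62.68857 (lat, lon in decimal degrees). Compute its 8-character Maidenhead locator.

FR83pm72

Shift to the Maidenhead origin (180°W, 90°S): lon 117.31143, lat 173.51110.
Field: 117.31143/20 → 5 → F, 173.51110/10 → 17 → R; chars FR.
Square: 17.31143/2 → 8, 3.51110/1 → 3; chars 83.
Subsquare: 1.31143/0.0833333 → 15 → p, 0.51110/0.0416667 → 12 → m; chars pm.
Extended square: 0.06143/0.00833333 → 7, 0.01110/0.00416667 → 2; chars 72.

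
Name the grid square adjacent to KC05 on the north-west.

JC96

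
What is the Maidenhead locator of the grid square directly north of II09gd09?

Latitude extended square 9; +1 → 10, wraps to 0, carry into subsquare.
Latitude subsquare d = 3; +1 → 4 = e.
The longitude characters are unchanged.

II09ge00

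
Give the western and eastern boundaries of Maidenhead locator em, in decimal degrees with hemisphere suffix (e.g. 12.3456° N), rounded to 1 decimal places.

100.0° W, 80.0° W

Field E=4, M=12: +4·20° lon, +12·10° lat → SW at lon -100°, lat 30°.
Cell spans 20° lon × 10° lat.
west 100.0° W, east 80.0° W.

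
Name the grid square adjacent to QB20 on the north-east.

Longitude square 2; +1 → 3.
Latitude square 0; +1 → 1.

QB31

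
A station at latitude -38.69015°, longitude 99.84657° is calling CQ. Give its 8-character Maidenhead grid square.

Offset from 180°W / 90°S: lon 279.84657°, lat 51.30985°.
Field: lon ⌊279.84657/20⌋ = 13 → N; lat ⌊51.30985/10⌋ = 5 → F.
Square: lon ⌊19.84657/2⌋ = 9; lat ⌊1.30985/1⌋ = 1.
Subsquare: lon ⌊1.84657/0.0833333⌋ = 22 → w; lat ⌊0.30985/0.0416667⌋ = 7 → h.
Extended square: lon ⌊0.01324/0.00833333⌋ = 1; lat ⌊0.01818/0.00416667⌋ = 4.

NF91wh14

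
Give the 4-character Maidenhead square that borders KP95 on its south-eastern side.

Longitude square 9; +1 → 10, wraps to 0, carry into field.
Longitude field K = 10; +1 → 11 = L.
Latitude square 5; −1 → 4.

LP04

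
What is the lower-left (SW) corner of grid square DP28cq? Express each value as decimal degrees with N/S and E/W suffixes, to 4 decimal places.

68.6667° N, 115.8333° W

Field D=3, P=15: +3·20° lon, +15·10° lat → SW at lon -120°, lat 60°.
Square 2, 8: +2·2° lon, +8·1° lat → SW at lon -116°, lat 68°.
Subsquare c=2, q=16: +2·0.0833333° lon, +16·0.0416667° lat → SW at lon -115.833°, lat 68.6667°.
latitude 68.6667° N, longitude 115.8333° W.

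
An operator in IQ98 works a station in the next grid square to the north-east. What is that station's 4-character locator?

JQ09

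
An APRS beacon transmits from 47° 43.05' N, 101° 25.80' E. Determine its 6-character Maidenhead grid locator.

ON07rr

Shift to the Maidenhead origin (180°W, 90°S): lon 281.4300, lat 137.7175.
Field: 281.4300/20 → 14 → O, 137.7175/10 → 13 → N; chars ON.
Square: 1.4300/2 → 0, 7.7175/1 → 7; chars 07.
Subsquare: 1.4300/0.0833333 → 17 → r, 0.7175/0.0416667 → 17 → r; chars rr.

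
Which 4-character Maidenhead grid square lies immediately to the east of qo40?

QO50

Longitude square 4; +1 → 5.
The latitude characters are unchanged.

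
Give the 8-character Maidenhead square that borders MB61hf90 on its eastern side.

MB61if00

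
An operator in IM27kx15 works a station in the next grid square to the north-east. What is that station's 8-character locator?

Longitude extended square 1; +1 → 2.
Latitude extended square 5; +1 → 6.

IM27kx26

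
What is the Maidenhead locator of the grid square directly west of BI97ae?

BI87xe

Longitude subsquare a = 0; −1 → -1, wraps to 23 = x, carry into square.
Longitude square 9; −1 → 8.
The latitude characters are unchanged.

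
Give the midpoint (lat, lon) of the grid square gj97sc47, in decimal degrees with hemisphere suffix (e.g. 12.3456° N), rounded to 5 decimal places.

7.11458° N, 40.46250° W

Field G=6, J=9: +6·20° lon, +9·10° lat → SW at lon -60°, lat 0°.
Square 9, 7: +9·2° lon, +7·1° lat → SW at lon -42°, lat 7°.
Subsquare s=18, c=2: +18·0.0833333° lon, +2·0.0416667° lat → SW at lon -40.5°, lat 7.08333°.
Extended square 4, 7: +4·0.00833333° lon, +7·0.00416667° lat → SW at lon -40.4667°, lat 7.1125°.
Cell spans 0.00833333° lon × 0.00416667° lat. Centre is SW corner plus half of each.
latitude 7.11458° N, longitude 40.46250° W.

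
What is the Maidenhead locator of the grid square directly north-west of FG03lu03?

FG03ku94

Longitude extended square 0; −1 → -1, wraps to 9, carry into subsquare.
Longitude subsquare l = 11; −1 → 10 = k.
Latitude extended square 3; +1 → 4.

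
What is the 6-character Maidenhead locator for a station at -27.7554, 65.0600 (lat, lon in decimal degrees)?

MG22mf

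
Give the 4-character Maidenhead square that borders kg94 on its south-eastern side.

Longitude square 9; +1 → 10, wraps to 0, carry into field.
Longitude field K = 10; +1 → 11 = L.
Latitude square 4; −1 → 3.

LG03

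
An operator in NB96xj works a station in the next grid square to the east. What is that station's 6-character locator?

Longitude subsquare x = 23; +1 → 24, wraps to 0 = a, carry into square.
Longitude square 9; +1 → 10, wraps to 0, carry into field.
Longitude field N = 13; +1 → 14 = O.
The latitude characters are unchanged.

OB06aj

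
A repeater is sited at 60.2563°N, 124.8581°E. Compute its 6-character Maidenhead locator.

Add 180° to longitude and 90° to latitude: 304.8581, 150.2563.
Field: lon ⌊304.8581/20⌋ = 15 → P; lat ⌊150.2563/10⌋ = 15 → P.
Square: lon ⌊4.8581/2⌋ = 2; lat ⌊0.2563/1⌋ = 0.
Subsquare: lon ⌊0.8581/0.0833333⌋ = 10 → k; lat ⌊0.2563/0.0416667⌋ = 6 → g.

PP20kg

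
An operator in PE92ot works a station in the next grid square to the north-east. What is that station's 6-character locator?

Longitude subsquare o = 14; +1 → 15 = p.
Latitude subsquare t = 19; +1 → 20 = u.

PE92pu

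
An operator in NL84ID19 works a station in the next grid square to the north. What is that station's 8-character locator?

Latitude extended square 9; +1 → 10, wraps to 0, carry into subsquare.
Latitude subsquare d = 3; +1 → 4 = e.
The longitude characters are unchanged.

NL84ie10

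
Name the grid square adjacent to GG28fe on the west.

Longitude subsquare f = 5; −1 → 4 = e.
The latitude characters are unchanged.

GG28ee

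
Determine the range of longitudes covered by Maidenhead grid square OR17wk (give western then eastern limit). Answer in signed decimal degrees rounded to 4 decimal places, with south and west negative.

Field O=14, R=17: +14·20° lon, +17·10° lat → SW at lon 100°, lat 80°.
Square 1, 7: +1·2° lon, +7·1° lat → SW at lon 102°, lat 87°.
Subsquare w=22, k=10: +22·0.0833333° lon, +10·0.0416667° lat → SW at lon 103.833°, lat 87.4167°.
Cell spans 0.0833333° lon × 0.0416667° lat.
west 103.8333, east 103.9167.

103.8333, 103.9167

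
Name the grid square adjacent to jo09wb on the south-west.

JO09va

Longitude subsquare w = 22; −1 → 21 = v.
Latitude subsquare b = 1; −1 → 0 = a.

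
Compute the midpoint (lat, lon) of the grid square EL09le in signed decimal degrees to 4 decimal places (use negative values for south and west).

Field E=4, L=11: +4·20° lon, +11·10° lat → SW at lon -100°, lat 20°.
Square 0, 9: +0·2° lon, +9·1° lat → SW at lon -100°, lat 29°.
Subsquare l=11, e=4: +11·0.0833333° lon, +4·0.0416667° lat → SW at lon -99.0833°, lat 29.1667°.
Cell spans 0.0833333° lon × 0.0416667° lat. Centre is SW corner plus half of each.
latitude 29.1875, longitude -99.0417.

29.1875, -99.0417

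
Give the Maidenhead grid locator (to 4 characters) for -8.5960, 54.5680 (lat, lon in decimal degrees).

LI71

Offset from 180°W / 90°S: lon 234.57°, lat 81.40°.
Field: 234.57/20 → 11 → L, 81.40/10 → 8 → I; chars LI.
Square: 14.57/2 → 7, 1.40/1 → 1; chars 71.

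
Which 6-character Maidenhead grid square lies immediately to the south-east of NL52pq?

Longitude subsquare p = 15; +1 → 16 = q.
Latitude subsquare q = 16; −1 → 15 = p.

NL52qp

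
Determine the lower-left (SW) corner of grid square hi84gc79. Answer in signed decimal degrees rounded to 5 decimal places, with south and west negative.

-5.87917, -23.44167

Field H=7, I=8: +7·20° lon, +8·10° lat → SW at lon -40°, lat -10°.
Square 8, 4: +8·2° lon, +4·1° lat → SW at lon -24°, lat -6°.
Subsquare g=6, c=2: +6·0.0833333° lon, +2·0.0416667° lat → SW at lon -23.5°, lat -5.91667°.
Extended square 7, 9: +7·0.00833333° lon, +9·0.00416667° lat → SW at lon -23.4417°, lat -5.87917°.
latitude -5.87917, longitude -23.44167.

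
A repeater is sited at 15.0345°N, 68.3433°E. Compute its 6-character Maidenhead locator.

MK45ea

Offset from 180°W / 90°S: lon 248.3433°, lat 105.0345°.
Field: 248.3433/20 → 12 → M, 105.0345/10 → 10 → K; chars MK.
Square: 8.3433/2 → 4, 5.0345/1 → 5; chars 45.
Subsquare: 0.3433/0.0833333 → 4 → e, 0.0345/0.0416667 → 0 → a; chars ea.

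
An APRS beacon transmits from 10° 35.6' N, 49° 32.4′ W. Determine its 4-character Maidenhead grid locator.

Offset from 180°W / 90°S: lon 130.46°, lat 100.59°.
Field: lon ⌊130.46/20⌋ = 6 → G; lat ⌊100.59/10⌋ = 10 → K.
Square: lon ⌊10.46/2⌋ = 5; lat ⌊0.59/1⌋ = 0.

GK50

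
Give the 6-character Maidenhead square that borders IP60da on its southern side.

IO69dx

Latitude subsquare a = 0; −1 → -1, wraps to 23 = x, carry into square.
Latitude square 0; −1 → -1, wraps to 9, carry into field.
Latitude field P = 15; −1 → 14 = O.
The longitude characters are unchanged.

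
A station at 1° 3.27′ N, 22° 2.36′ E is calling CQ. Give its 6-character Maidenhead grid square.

KJ11ab

Shift to the Maidenhead origin (180°W, 90°S): lon 202.0393, lat 91.0545.
Field: lon ⌊202.0393/20⌋ = 10 → K; lat ⌊91.0545/10⌋ = 9 → J.
Square: lon ⌊2.0393/2⌋ = 1; lat ⌊1.0545/1⌋ = 1.
Subsquare: lon ⌊0.0393/0.0833333⌋ = 0 → a; lat ⌊0.0545/0.0416667⌋ = 1 → b.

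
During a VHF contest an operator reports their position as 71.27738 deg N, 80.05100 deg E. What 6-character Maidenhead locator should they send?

Add 180° to longitude and 90° to latitude: 260.0510, 161.2774.
Field: 260.0510/20 → 13 → N, 161.2774/10 → 16 → Q; chars NQ.
Square: 0.0510/2 → 0, 1.2774/1 → 1; chars 01.
Subsquare: 0.0510/0.0833333 → 0 → a, 0.2774/0.0416667 → 6 → g; chars ag.

NQ01ag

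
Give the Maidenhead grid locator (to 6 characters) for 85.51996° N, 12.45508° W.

IR35sm

Add 180° to longitude and 90° to latitude: 167.5449, 175.5200.
Field: 167.5449/20 → 8 → I, 175.5200/10 → 17 → R; chars IR.
Square: 7.5449/2 → 3, 5.5200/1 → 5; chars 35.
Subsquare: 1.5449/0.0833333 → 18 → s, 0.5200/0.0416667 → 12 → m; chars sm.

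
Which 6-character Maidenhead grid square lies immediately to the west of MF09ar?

Longitude subsquare a = 0; −1 → -1, wraps to 23 = x, carry into square.
Longitude square 0; −1 → -1, wraps to 9, carry into field.
Longitude field M = 12; −1 → 11 = L.
The latitude characters are unchanged.

LF99xr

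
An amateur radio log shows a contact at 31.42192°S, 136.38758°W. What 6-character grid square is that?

Offset from 180°W / 90°S: lon 43.6124°, lat 58.5781°.
Field: 43.6124/20 → 2 → C, 58.5781/10 → 5 → F; chars CF.
Square: 3.6124/2 → 1, 8.5781/1 → 8; chars 18.
Subsquare: 1.6124/0.0833333 → 19 → t, 0.5781/0.0416667 → 13 → n; chars tn.

CF18tn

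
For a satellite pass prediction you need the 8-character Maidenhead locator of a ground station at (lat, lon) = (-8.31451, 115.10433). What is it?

Offset from 180°W / 90°S: lon 295.10433°, lat 81.68549°.
Field: 295.10433/20 → 14 → O, 81.68549/10 → 8 → I; chars OI.
Square: 15.10433/2 → 7, 1.68549/1 → 1; chars 71.
Subsquare: 1.10433/0.0833333 → 13 → n, 0.68549/0.0416667 → 16 → q; chars nq.
Extended square: 0.02100/0.00833333 → 2, 0.01882/0.00416667 → 4; chars 24.

OI71nq24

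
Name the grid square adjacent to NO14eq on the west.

NO14dq

Longitude subsquare e = 4; −1 → 3 = d.
The latitude characters are unchanged.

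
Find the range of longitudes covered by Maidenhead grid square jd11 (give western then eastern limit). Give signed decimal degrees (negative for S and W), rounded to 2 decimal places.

Field J=9, D=3: +9·20° lon, +3·10° lat → SW at lon 0°, lat -60°.
Square 1, 1: +1·2° lon, +1·1° lat → SW at lon 2°, lat -59°.
Cell spans 2° lon × 1° lat.
west 2.00, east 4.00.

2.00, 4.00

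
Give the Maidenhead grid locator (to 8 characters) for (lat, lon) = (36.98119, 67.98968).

Shift to the Maidenhead origin (180°W, 90°S): lon 247.98968, lat 126.98119.
Field: lon ⌊247.98968/20⌋ = 12 → M; lat ⌊126.98119/10⌋ = 12 → M.
Square: lon ⌊7.98968/2⌋ = 3; lat ⌊6.98119/1⌋ = 6.
Subsquare: lon ⌊1.98968/0.0833333⌋ = 23 → x; lat ⌊0.98119/0.0416667⌋ = 23 → x.
Extended square: lon ⌊0.07301/0.00833333⌋ = 8; lat ⌊0.02286/0.00416667⌋ = 5.

MM36xx85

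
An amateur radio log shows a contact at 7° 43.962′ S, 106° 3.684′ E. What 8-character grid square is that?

OI32ag74

Shift to the Maidenhead origin (180°W, 90°S): lon 286.06140, lat 82.26730.
Field: lon ⌊286.06140/20⌋ = 14 → O; lat ⌊82.26730/10⌋ = 8 → I.
Square: lon ⌊6.06140/2⌋ = 3; lat ⌊2.26730/1⌋ = 2.
Subsquare: lon ⌊0.06140/0.0833333⌋ = 0 → a; lat ⌊0.26730/0.0416667⌋ = 6 → g.
Extended square: lon ⌊0.06140/0.00833333⌋ = 7; lat ⌊0.01730/0.00416667⌋ = 4.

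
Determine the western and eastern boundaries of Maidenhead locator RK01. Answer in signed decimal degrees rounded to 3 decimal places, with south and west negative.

160.000, 162.000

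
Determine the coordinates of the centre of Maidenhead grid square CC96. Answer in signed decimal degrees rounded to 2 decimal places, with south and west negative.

-63.50, -121.00

Field C=2, C=2: +2·20° lon, +2·10° lat → SW at lon -140°, lat -70°.
Square 9, 6: +9·2° lon, +6·1° lat → SW at lon -122°, lat -64°.
Cell spans 2° lon × 1° lat. Centre is SW corner plus half of each.
latitude -63.50, longitude -121.00.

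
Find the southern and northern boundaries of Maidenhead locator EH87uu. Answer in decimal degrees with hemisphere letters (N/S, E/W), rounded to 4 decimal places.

12.1667° S, 12.1250° S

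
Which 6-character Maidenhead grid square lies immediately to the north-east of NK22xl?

Longitude subsquare x = 23; +1 → 24, wraps to 0 = a, carry into square.
Longitude square 2; +1 → 3.
Latitude subsquare l = 11; +1 → 12 = m.

NK32am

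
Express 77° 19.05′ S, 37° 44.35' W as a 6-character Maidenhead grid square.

HB12dq

Shift to the Maidenhead origin (180°W, 90°S): lon 142.2608, lat 12.6825.
Field (20°×10°, letters A–R): 142.2608/20 → 7 → H, 12.6825/10 → 1 → B; chars HB.
Square (2°×1°, digits 0–9): 2.2608/2 → 1, 2.6825/1 → 2; chars 12.
Subsquare (5′×2.5′, letters a–x): 0.2608/0.0833333 → 3 → d, 0.6825/0.0416667 → 16 → q; chars dq.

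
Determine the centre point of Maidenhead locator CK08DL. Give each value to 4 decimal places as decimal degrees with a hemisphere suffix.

Field C=2, K=10: +2·20° lon, +10·10° lat → SW at lon -140°, lat 10°.
Square 0, 8: +0·2° lon, +8·1° lat → SW at lon -140°, lat 18°.
Subsquare d=3, l=11: +3·0.0833333° lon, +11·0.0416667° lat → SW at lon -139.75°, lat 18.4583°.
Cell spans 0.0833333° lon × 0.0416667° lat. Centre is SW corner plus half of each.
latitude 18.4792° N, longitude 139.7083° W.

18.4792° N, 139.7083° W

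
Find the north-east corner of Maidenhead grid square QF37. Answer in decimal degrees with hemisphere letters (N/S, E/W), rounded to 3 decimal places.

32.000° S, 148.000° E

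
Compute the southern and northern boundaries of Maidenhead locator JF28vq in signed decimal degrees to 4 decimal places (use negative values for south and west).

-31.3333, -31.2917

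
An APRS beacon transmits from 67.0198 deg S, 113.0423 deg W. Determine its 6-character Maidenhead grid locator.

Offset from 180°W / 90°S: lon 66.9577°, lat 22.9802°.
Field: lon ⌊66.9577/20⌋ = 3 → D; lat ⌊22.9802/10⌋ = 2 → C.
Square: lon ⌊6.9577/2⌋ = 3; lat ⌊2.9802/1⌋ = 2.
Subsquare: lon ⌊0.9577/0.0833333⌋ = 11 → l; lat ⌊0.9802/0.0416667⌋ = 23 → x.

DC32lx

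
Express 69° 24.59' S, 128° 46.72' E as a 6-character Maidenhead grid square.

PC40jo

Shift to the Maidenhead origin (180°W, 90°S): lon 308.7787, lat 20.5902.
Field: 308.7787/20 → 15 → P, 20.5902/10 → 2 → C; chars PC.
Square: 8.7787/2 → 4, 0.5902/1 → 0; chars 40.
Subsquare: 0.7787/0.0833333 → 9 → j, 0.5902/0.0416667 → 14 → o; chars jo.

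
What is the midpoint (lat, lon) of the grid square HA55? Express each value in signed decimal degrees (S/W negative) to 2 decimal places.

-84.50, -29.00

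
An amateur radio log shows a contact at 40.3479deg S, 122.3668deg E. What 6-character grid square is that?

PE19ep

Shift to the Maidenhead origin (180°W, 90°S): lon 302.3668, lat 49.6521.
Field: 302.3668/20 → 15 → P, 49.6521/10 → 4 → E; chars PE.
Square: 2.3668/2 → 1, 9.6521/1 → 9; chars 19.
Subsquare: 0.3668/0.0833333 → 4 → e, 0.6521/0.0416667 → 15 → p; chars ep.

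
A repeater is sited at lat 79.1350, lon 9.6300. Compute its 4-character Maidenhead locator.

Shift to the Maidenhead origin (180°W, 90°S): lon 189.63, lat 169.13.
Field (20°×10°, letters A–R): lon ⌊189.63/20⌋ = 9 → J; lat ⌊169.13/10⌋ = 16 → Q.
Square (2°×1°, digits 0–9): lon ⌊9.63/2⌋ = 4; lat ⌊9.13/1⌋ = 9.

JQ49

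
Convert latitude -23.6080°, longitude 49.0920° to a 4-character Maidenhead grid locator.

Add 180° to longitude and 90° to latitude: 229.09, 66.39.
Field: 229.09/20 → 11 → L, 66.39/10 → 6 → G; chars LG.
Square: 9.09/2 → 4, 6.39/1 → 6; chars 46.

LG46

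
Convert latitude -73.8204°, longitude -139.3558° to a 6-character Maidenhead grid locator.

Shift to the Maidenhead origin (180°W, 90°S): lon 40.6442, lat 16.1796.
Field: lon ⌊40.6442/20⌋ = 2 → C; lat ⌊16.1796/10⌋ = 1 → B.
Square: lon ⌊0.6442/2⌋ = 0; lat ⌊6.1796/1⌋ = 6.
Subsquare: lon ⌊0.6442/0.0833333⌋ = 7 → h; lat ⌊0.1796/0.0416667⌋ = 4 → e.

CB06he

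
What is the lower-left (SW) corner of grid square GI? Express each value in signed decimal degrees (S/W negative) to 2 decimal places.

-10.00, -60.00

Field G=6, I=8: +6·20° lon, +8·10° lat → SW at lon -60°, lat -10°.
latitude -10.00, longitude -60.00.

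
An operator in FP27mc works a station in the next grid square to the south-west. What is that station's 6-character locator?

Longitude subsquare m = 12; −1 → 11 = l.
Latitude subsquare c = 2; −1 → 1 = b.

FP27lb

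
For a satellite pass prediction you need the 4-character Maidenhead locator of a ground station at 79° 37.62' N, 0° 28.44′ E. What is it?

Shift to the Maidenhead origin (180°W, 90°S): lon 180.47, lat 169.63.
Field: lon ⌊180.47/20⌋ = 9 → J; lat ⌊169.63/10⌋ = 16 → Q.
Square: lon ⌊0.47/2⌋ = 0; lat ⌊9.63/1⌋ = 9.

JQ09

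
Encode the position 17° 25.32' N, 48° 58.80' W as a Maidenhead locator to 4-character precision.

GK57

Shift to the Maidenhead origin (180°W, 90°S): lon 131.02, lat 107.42.
Field: 131.02/20 → 6 → G, 107.42/10 → 10 → K; chars GK.
Square: 11.02/2 → 5, 7.42/1 → 7; chars 57.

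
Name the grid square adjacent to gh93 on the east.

Longitude square 9; +1 → 10, wraps to 0, carry into field.
Longitude field G = 6; +1 → 7 = H.
The latitude characters are unchanged.

HH03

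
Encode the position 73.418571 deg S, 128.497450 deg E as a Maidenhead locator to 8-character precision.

PB46fn99

Add 180° to longitude and 90° to latitude: 308.49745, 16.58143.
Field: lon ⌊308.49745/20⌋ = 15 → P; lat ⌊16.58143/10⌋ = 1 → B.
Square: lon ⌊8.49745/2⌋ = 4; lat ⌊6.58143/1⌋ = 6.
Subsquare: lon ⌊0.49745/0.0833333⌋ = 5 → f; lat ⌊0.58143/0.0416667⌋ = 13 → n.
Extended square: lon ⌊0.08078/0.00833333⌋ = 9; lat ⌊0.03976/0.00416667⌋ = 9.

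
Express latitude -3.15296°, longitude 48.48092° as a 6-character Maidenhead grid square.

LI46fu

Add 180° to longitude and 90° to latitude: 228.4809, 86.8470.
Field (20°×10°, letters A–R): 228.4809/20 → 11 → L, 86.8470/10 → 8 → I; chars LI.
Square (2°×1°, digits 0–9): 8.4809/2 → 4, 6.8470/1 → 6; chars 46.
Subsquare (5′×2.5′, letters a–x): 0.4809/0.0833333 → 5 → f, 0.8470/0.0416667 → 20 → u; chars fu.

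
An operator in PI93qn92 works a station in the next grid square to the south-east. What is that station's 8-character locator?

PI93rn01

Longitude extended square 9; +1 → 10, wraps to 0, carry into subsquare.
Longitude subsquare q = 16; +1 → 17 = r.
Latitude extended square 2; −1 → 1.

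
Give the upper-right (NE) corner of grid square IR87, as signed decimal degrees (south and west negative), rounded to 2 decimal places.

88.00, -2.00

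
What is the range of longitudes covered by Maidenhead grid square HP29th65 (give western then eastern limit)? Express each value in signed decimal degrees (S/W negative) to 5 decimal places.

Field H=7, P=15: +7·20° lon, +15·10° lat → SW at lon -40°, lat 60°.
Square 2, 9: +2·2° lon, +9·1° lat → SW at lon -36°, lat 69°.
Subsquare t=19, h=7: +19·0.0833333° lon, +7·0.0416667° lat → SW at lon -34.4167°, lat 69.2917°.
Extended square 6, 5: +6·0.00833333° lon, +5·0.00416667° lat → SW at lon -34.3667°, lat 69.3125°.
Cell spans 0.00833333° lon × 0.00416667° lat.
west -34.36667, east -34.35833.

-34.36667, -34.35833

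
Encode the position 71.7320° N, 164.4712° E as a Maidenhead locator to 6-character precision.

RQ21fr

Shift to the Maidenhead origin (180°W, 90°S): lon 344.4712, lat 161.7320.
Field: lon ⌊344.4712/20⌋ = 17 → R; lat ⌊161.7320/10⌋ = 16 → Q.
Square: lon ⌊4.4712/2⌋ = 2; lat ⌊1.7320/1⌋ = 1.
Subsquare: lon ⌊0.4712/0.0833333⌋ = 5 → f; lat ⌊0.7320/0.0416667⌋ = 17 → r.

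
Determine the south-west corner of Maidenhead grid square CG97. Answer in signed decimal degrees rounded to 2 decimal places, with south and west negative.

-23.00, -122.00

Field C=2, G=6: +2·20° lon, +6·10° lat → SW at lon -140°, lat -30°.
Square 9, 7: +9·2° lon, +7·1° lat → SW at lon -122°, lat -23°.
latitude -23.00, longitude -122.00.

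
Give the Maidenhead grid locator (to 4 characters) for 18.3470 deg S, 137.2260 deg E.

Offset from 180°W / 90°S: lon 317.23°, lat 71.65°.
Field: lon ⌊317.23/20⌋ = 15 → P; lat ⌊71.65/10⌋ = 7 → H.
Square: lon ⌊17.23/2⌋ = 8; lat ⌊1.65/1⌋ = 1.

PH81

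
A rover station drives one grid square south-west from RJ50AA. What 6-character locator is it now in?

RI49xx

Longitude subsquare a = 0; −1 → -1, wraps to 23 = x, carry into square.
Longitude square 5; −1 → 4.
Latitude subsquare a = 0; −1 → -1, wraps to 23 = x, carry into square.
Latitude square 0; −1 → -1, wraps to 9, carry into field.
Latitude field J = 9; −1 → 8 = I.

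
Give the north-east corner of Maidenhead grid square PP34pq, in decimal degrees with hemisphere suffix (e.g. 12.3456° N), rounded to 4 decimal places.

Field P=15, P=15: +15·20° lon, +15·10° lat → SW at lon 120°, lat 60°.
Square 3, 4: +3·2° lon, +4·1° lat → SW at lon 126°, lat 64°.
Subsquare p=15, q=16: +15·0.0833333° lon, +16·0.0416667° lat → SW at lon 127.25°, lat 64.6667°.
Cell spans 0.0833333° lon × 0.0416667° lat. NE corner is SW corner plus one full cell.
latitude 64.7083° N, longitude 127.3333° E.

64.7083° N, 127.3333° E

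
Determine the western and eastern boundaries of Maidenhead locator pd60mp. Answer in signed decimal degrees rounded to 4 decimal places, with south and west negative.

Field P=15, D=3: +15·20° lon, +3·10° lat → SW at lon 120°, lat -60°.
Square 6, 0: +6·2° lon, +0·1° lat → SW at lon 132°, lat -60°.
Subsquare m=12, p=15: +12·0.0833333° lon, +15·0.0416667° lat → SW at lon 133°, lat -59.375°.
Cell spans 0.0833333° lon × 0.0416667° lat.
west 133.0000, east 133.0833.

133.0000, 133.0833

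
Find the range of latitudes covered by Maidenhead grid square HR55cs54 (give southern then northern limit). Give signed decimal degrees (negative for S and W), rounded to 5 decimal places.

Field H=7, R=17: +7·20° lon, +17·10° lat → SW at lon -40°, lat 80°.
Square 5, 5: +5·2° lon, +5·1° lat → SW at lon -30°, lat 85°.
Subsquare c=2, s=18: +2·0.0833333° lon, +18·0.0416667° lat → SW at lon -29.8333°, lat 85.75°.
Extended square 5, 4: +5·0.00833333° lon, +4·0.00416667° lat → SW at lon -29.7917°, lat 85.7667°.
Cell spans 0.00833333° lon × 0.00416667° lat.
south 85.76667, north 85.77083.

85.76667, 85.77083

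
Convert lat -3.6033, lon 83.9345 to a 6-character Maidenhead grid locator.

NI16xj

Add 180° to longitude and 90° to latitude: 263.9345, 86.3967.
Field: lon ⌊263.9345/20⌋ = 13 → N; lat ⌊86.3967/10⌋ = 8 → I.
Square: lon ⌊3.9345/2⌋ = 1; lat ⌊6.3967/1⌋ = 6.
Subsquare: lon ⌊1.9345/0.0833333⌋ = 23 → x; lat ⌊0.3967/0.0416667⌋ = 9 → j.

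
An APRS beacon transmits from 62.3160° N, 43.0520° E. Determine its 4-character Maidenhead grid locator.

LP12

Shift to the Maidenhead origin (180°W, 90°S): lon 223.05, lat 152.32.
Field: 223.05/20 → 11 → L, 152.32/10 → 15 → P; chars LP.
Square: 3.05/2 → 1, 2.32/1 → 2; chars 12.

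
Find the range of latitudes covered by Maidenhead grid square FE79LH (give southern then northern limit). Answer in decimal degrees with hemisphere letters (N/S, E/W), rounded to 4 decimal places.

40.7083° S, 40.6667° S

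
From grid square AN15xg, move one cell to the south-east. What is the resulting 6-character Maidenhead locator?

AN25af

Longitude subsquare x = 23; +1 → 24, wraps to 0 = a, carry into square.
Longitude square 1; +1 → 2.
Latitude subsquare g = 6; −1 → 5 = f.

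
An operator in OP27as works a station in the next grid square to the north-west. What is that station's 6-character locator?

OP17xt

Longitude subsquare a = 0; −1 → -1, wraps to 23 = x, carry into square.
Longitude square 2; −1 → 1.
Latitude subsquare s = 18; +1 → 19 = t.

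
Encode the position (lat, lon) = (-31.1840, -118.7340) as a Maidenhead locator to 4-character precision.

Shift to the Maidenhead origin (180°W, 90°S): lon 61.27, lat 58.82.
Field: 61.27/20 → 3 → D, 58.82/10 → 5 → F; chars DF.
Square: 1.27/2 → 0, 8.82/1 → 8; chars 08.

DF08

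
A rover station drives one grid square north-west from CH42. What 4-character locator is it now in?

CH33

Longitude square 4; −1 → 3.
Latitude square 2; +1 → 3.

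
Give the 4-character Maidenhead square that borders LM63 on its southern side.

LM62

Latitude square 3; −1 → 2.
The longitude characters are unchanged.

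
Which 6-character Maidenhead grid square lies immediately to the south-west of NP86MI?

Longitude subsquare m = 12; −1 → 11 = l.
Latitude subsquare i = 8; −1 → 7 = h.

NP86lh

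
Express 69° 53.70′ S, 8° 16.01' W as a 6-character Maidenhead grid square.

IC50uc

Add 180° to longitude and 90° to latitude: 171.7332, 20.1050.
Field: 171.7332/20 → 8 → I, 20.1050/10 → 2 → C; chars IC.
Square: 11.7332/2 → 5, 0.1050/1 → 0; chars 50.
Subsquare: 1.7332/0.0833333 → 20 → u, 0.1050/0.0416667 → 2 → c; chars uc.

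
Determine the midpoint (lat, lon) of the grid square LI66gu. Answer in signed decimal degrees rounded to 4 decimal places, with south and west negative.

Field L=11, I=8: +11·20° lon, +8·10° lat → SW at lon 40°, lat -10°.
Square 6, 6: +6·2° lon, +6·1° lat → SW at lon 52°, lat -4°.
Subsquare g=6, u=20: +6·0.0833333° lon, +20·0.0416667° lat → SW at lon 52.5°, lat -3.16667°.
Cell spans 0.0833333° lon × 0.0416667° lat. Centre is SW corner plus half of each.
latitude -3.1458, longitude 52.5417.

-3.1458, 52.5417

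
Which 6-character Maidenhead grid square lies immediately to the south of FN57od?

FN57oc

Latitude subsquare d = 3; −1 → 2 = c.
The longitude characters are unchanged.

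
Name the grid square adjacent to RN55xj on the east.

Longitude subsquare x = 23; +1 → 24, wraps to 0 = a, carry into square.
Longitude square 5; +1 → 6.
The latitude characters are unchanged.

RN65aj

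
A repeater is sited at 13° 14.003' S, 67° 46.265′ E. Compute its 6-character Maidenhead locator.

Shift to the Maidenhead origin (180°W, 90°S): lon 247.7711, lat 76.7666.
Field: 247.7711/20 → 12 → M, 76.7666/10 → 7 → H; chars MH.
Square: 7.7711/2 → 3, 6.7666/1 → 6; chars 36.
Subsquare: 1.7711/0.0833333 → 21 → v, 0.7666/0.0416667 → 18 → s; chars vs.

MH36vs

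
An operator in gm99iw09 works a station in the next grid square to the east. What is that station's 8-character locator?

GM99iw19

Longitude extended square 0; +1 → 1.
The latitude characters are unchanged.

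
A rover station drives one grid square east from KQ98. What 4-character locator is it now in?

LQ08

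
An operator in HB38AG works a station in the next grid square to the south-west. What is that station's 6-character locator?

HB28xf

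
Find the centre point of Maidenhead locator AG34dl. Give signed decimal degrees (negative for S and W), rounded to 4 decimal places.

Field A=0, G=6: +0·20° lon, +6·10° lat → SW at lon -180°, lat -30°.
Square 3, 4: +3·2° lon, +4·1° lat → SW at lon -174°, lat -26°.
Subsquare d=3, l=11: +3·0.0833333° lon, +11·0.0416667° lat → SW at lon -173.75°, lat -25.5417°.
Cell spans 0.0833333° lon × 0.0416667° lat. Centre is SW corner plus half of each.
latitude -25.5208, longitude -173.7083.

-25.5208, -173.7083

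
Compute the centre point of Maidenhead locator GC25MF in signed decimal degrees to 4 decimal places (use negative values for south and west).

Field G=6, C=2: +6·20° lon, +2·10° lat → SW at lon -60°, lat -70°.
Square 2, 5: +2·2° lon, +5·1° lat → SW at lon -56°, lat -65°.
Subsquare m=12, f=5: +12·0.0833333° lon, +5·0.0416667° lat → SW at lon -55°, lat -64.7917°.
Cell spans 0.0833333° lon × 0.0416667° lat. Centre is SW corner plus half of each.
latitude -64.7708, longitude -54.9583.

-64.7708, -54.9583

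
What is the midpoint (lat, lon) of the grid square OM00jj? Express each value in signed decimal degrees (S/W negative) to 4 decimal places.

30.3958, 100.7917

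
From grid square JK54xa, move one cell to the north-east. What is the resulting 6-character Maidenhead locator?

JK64ab

Longitude subsquare x = 23; +1 → 24, wraps to 0 = a, carry into square.
Longitude square 5; +1 → 6.
Latitude subsquare a = 0; +1 → 1 = b.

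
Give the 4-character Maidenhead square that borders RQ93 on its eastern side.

AQ03

Longitude square 9; +1 → 10, wraps to 0, carry into field.
Longitude field R = 17; +1 → 18, wraps to 0 = A, wrapping around the antimeridian.
The latitude characters are unchanged.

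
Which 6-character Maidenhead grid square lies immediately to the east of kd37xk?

KD47ak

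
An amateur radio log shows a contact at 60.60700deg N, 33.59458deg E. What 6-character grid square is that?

Add 180° to longitude and 90° to latitude: 213.5946, 150.6070.
Field: 213.5946/20 → 10 → K, 150.6070/10 → 15 → P; chars KP.
Square: 13.5946/2 → 6, 0.6070/1 → 0; chars 60.
Subsquare: 1.5946/0.0833333 → 19 → t, 0.6070/0.0416667 → 14 → o; chars to.

KP60to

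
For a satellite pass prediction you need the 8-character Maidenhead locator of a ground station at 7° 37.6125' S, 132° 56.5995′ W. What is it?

CI32mi69

Add 180° to longitude and 90° to latitude: 47.05668, 82.37313.
Field (20°×10°, letters A–R): lon ⌊47.05668/20⌋ = 2 → C; lat ⌊82.37313/10⌋ = 8 → I.
Square (2°×1°, digits 0–9): lon ⌊7.05668/2⌋ = 3; lat ⌊2.37313/1⌋ = 2.
Subsquare (5′×2.5′, letters a–x): lon ⌊1.05668/0.0833333⌋ = 12 → m; lat ⌊0.37313/0.0416667⌋ = 8 → i.
Extended square (30″×15″, digits 0–9): lon ⌊0.05668/0.00833333⌋ = 6; lat ⌊0.03979/0.00416667⌋ = 9.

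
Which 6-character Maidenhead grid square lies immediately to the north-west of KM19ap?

Longitude subsquare a = 0; −1 → -1, wraps to 23 = x, carry into square.
Longitude square 1; −1 → 0.
Latitude subsquare p = 15; +1 → 16 = q.

KM09xq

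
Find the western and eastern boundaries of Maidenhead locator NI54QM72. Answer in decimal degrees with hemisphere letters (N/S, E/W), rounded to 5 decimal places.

91.39167° E, 91.40000° E

Field N=13, I=8: +13·20° lon, +8·10° lat → SW at lon 80°, lat -10°.
Square 5, 4: +5·2° lon, +4·1° lat → SW at lon 90°, lat -6°.
Subsquare q=16, m=12: +16·0.0833333° lon, +12·0.0416667° lat → SW at lon 91.3333°, lat -5.5°.
Extended square 7, 2: +7·0.00833333° lon, +2·0.00416667° lat → SW at lon 91.3917°, lat -5.49167°.
Cell spans 0.00833333° lon × 0.00416667° lat.
west 91.39167° E, east 91.40000° E.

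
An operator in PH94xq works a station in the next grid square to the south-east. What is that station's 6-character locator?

Longitude subsquare x = 23; +1 → 24, wraps to 0 = a, carry into square.
Longitude square 9; +1 → 10, wraps to 0, carry into field.
Longitude field P = 15; +1 → 16 = Q.
Latitude subsquare q = 16; −1 → 15 = p.

QH04ap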